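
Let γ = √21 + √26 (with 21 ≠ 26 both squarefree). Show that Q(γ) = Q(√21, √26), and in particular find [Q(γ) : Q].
[Q(γ) : Q] = 4 (equivalently, Q(γ) = Q(√21, √26))

Obviously Q(γ) ⊆ Q(√21, √26), and [Q(√21, √26):Q] = 4 (since 21, 26 are distinct squarefree integers > 1 with 546 not a perfect square). To show equality we compute the minimal polynomial of γ. From γ = √21 + √26: γ^2 = 21 + 2√(546) + 26 = 47 + 2√(546), so γ^2 - 47 = 2√(546); squaring, (γ^2 - 47)^2 = 4·546, i.e. γ^4 - 94γ^2 + 2209 - 2184 = 0, i.e. γ^4 - 94γ^2 + 25 = 0. So γ is a root of x^4 - 94x^2 + 25. This polynomial is irreducible over Q: it has no rational root (each ±√21 ± √26 is irrational), and any factorization into two quadratics over Q would force √(546) ∈ Q (pairing opposite roots) or √21, √26 ∈ Q (other pairings), all impossible. Hence [Q(γ):Q] = 4 = [Q(√21, √26):Q], so Q(γ) = Q(√21, √26).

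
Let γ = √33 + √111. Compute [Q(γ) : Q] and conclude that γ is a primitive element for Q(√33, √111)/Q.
[Q(γ) : Q] = 4 (equivalently, Q(γ) = Q(√33, √111))

Obviously Q(γ) ⊆ Q(√33, √111), and [Q(√33, √111):Q] = 4 (since 33, 111 are distinct squarefree integers > 1 with 3663 not a perfect square). To show equality we compute the minimal polynomial of γ. From γ = √33 + √111: γ^2 = 33 + 2√(3663) + 111 = 144 + 2√(3663), so γ^2 - 144 = 2√(3663); squaring, (γ^2 - 144)^2 = 4·3663, i.e. γ^4 - 288γ^2 + 20736 - 14652 = 0, i.e. γ^4 - 288γ^2 + 6084 = 0. So γ is a root of x^4 - 288x^2 + 6084. This polynomial is irreducible over Q: it has no rational root (each ±√33 ± √111 is irrational), and any factorization into two quadratics over Q would force √(3663) ∈ Q (pairing opposite roots) or √33, √111 ∈ Q (other pairings), all impossible. Hence [Q(γ):Q] = 4 = [Q(√33, √111):Q], so Q(γ) = Q(√33, √111).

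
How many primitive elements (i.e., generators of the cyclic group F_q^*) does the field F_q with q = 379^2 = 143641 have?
There are φ(143640) = 31104 primitive elements

F_q^* is cyclic of order q - 1 = 143640. A cyclic group of order m has exactly φ(m) generators. Here m = 143640 = 2^3 · 3^3 · 5 · 7 · 19, so the number of primitive elements is φ(143640) = 31104.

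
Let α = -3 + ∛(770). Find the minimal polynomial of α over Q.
m_α(x) = x^3 + 9x^2 + 27x - 743

Set β = α + 3 = ∛(770), so β^3 = 770. Then (α + 3)^3 - 770 = 0, i.e. α is a root of g(x) = (x + 3)^3 - 770 = x^3 + 9x^2 + 27x - 743. Since g(x) = h(x + 3) where h(x) = x^3 - 770, and h is irreducible over Q (because 770 is not a perfect cube, so h has no rational root, and a monic cubic with no rational root is irreducible), g is also irreducible (irreducibility is preserved under the substitution x → x + 3). Hence m_α(x) = x^3 + 9x^2 + 27x - 743.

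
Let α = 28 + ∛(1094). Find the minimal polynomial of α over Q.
m_α(x) = x^3 - 84x^2 + 2352x - 23046

Set β = α - 28 = ∛(1094), so β^3 = 1094. Then (α - 28)^3 - 1094 = 0, i.e. α is a root of g(x) = (x - 28)^3 - 1094 = x^3 - 84x^2 + 2352x - 23046. Since g(x) = h(x - 28) where h(x) = x^3 - 1094, and h is irreducible over Q (because 1094 is not a perfect cube, so h has no rational root, and a monic cubic with no rational root is irreducible), g is also irreducible (irreducibility is preserved under the substitution x → x - 28). Hence m_α(x) = x^3 - 84x^2 + 2352x - 23046.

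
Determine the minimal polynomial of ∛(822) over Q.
m_α(x) = x^3 - 822

α satisfies α^3 = 822, so x^3 - 822 annihilates α. By the rational root test, a rational root p/q (in lowest terms) of x^3 - 822 would satisfy p^3 = 822 q^3, forcing q = 1 and p^3 = 822; but 822 is not a perfect cube, contradiction. A monic cubic over Q with no rational root is irreducible (any nontrivial factorization would include a linear factor). Hence x^3 - 822 is the minimal polynomial of α, and in particular [Q(α):Q] = 3.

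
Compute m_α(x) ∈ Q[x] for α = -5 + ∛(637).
m_α(x) = x^3 + 15x^2 + 75x - 512

Set β = α + 5 = ∛(637), so β^3 = 637. Then (α + 5)^3 - 637 = 0, i.e. α is a root of g(x) = (x + 5)^3 - 637 = x^3 + 15x^2 + 75x - 512. Since g(x) = h(x + 5) where h(x) = x^3 - 637, and h is irreducible over Q (because 637 is not a perfect cube, so h has no rational root, and a monic cubic with no rational root is irreducible), g is also irreducible (irreducibility is preserved under the substitution x → x + 5). Hence m_α(x) = x^3 + 15x^2 + 75x - 512.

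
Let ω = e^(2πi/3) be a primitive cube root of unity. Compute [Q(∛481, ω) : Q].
[Q(∛481, ω) : Q] = 6

[Q(∛481):Q] = 3 (min poly x^3 - 481, irreducible since 481 is not a perfect cube). [Q(ω):Q] = 2 (min poly x^2 + x + 1). Since Q(∛481) ⊂ R and ω ∉ R, we have ω ∉ Q(∛481), so x^2 + x + 1 remains irreducible over Q(∛481) and [Q(∛481, ω) : Q(∛481)] = 2. By the tower law, [Q(∛481, ω) : Q] = 3 · 2 = 6. (In fact Q(∛481, ω) is the splitting field of x^3 - 481 over Q.)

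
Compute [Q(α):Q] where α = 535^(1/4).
[Q(α):Q] = 4

α is a root of x^4 - 535. By Eisenstein's criterion at the prime p = 5 (which divides the constant term 535 but p^2 = 25 does not, since 535 is squarefree), x^4 - 535 is irreducible over Q. Hence [Q(α):Q] = 4.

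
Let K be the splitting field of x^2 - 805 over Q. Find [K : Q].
[K : Q] = 2

f(x) = x^2 - 805 factors as (x - √805)(x + √805). The splitting field is K = Q(√805). Since 805 is squarefree and > 1, it is not a perfect square, so x^2 - 805 is irreducible over Q and [Q(√805) : Q] = 2. Hence [K : Q] = 2.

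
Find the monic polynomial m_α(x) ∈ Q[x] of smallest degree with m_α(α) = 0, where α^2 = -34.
m_α(x) = x^2 + 34

α satisfies α^2 + 34 = 0, so x^2 + 34 annihilates α. Since d = -34 is squarefree and ≠ 1, it is not a perfect square in Q, so x^2 + 34 has no rational root and is therefore irreducible over Q (a degree-2 polynomial over a field is irreducible iff it has no root). Hence m_α(x) = x^2 + 34.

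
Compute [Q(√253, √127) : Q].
[Q(√253, √127) : Q] = 4

[Q(√253):Q] = 2 (min poly x^2 - 253, irreducible since 253 is squarefree > 1). For the top step, suppose √127 ∈ Q(√253), say √127 = c + d√253 with c, d ∈ Q. Squaring: 127 = c^2 + 253d^2 + 2cd√253. Since √253 ∉ Q this forces 2cd = 0. If d = 0 then √127 = c ∈ Q, contradicting 127 squarefree > 1. If c = 0 then 127 = 253d^2, so 253·127 = (253d)^2 is a perfect square in Q — but 253·127 = 32131 is not a perfect square (since 253 and 127 are distinct squarefree integers). Contradiction. Hence √127 ∉ Q(√253), so x^2 - 127 stays irreducible over Q(√253) and [Q(√253, √127) : Q(√253)] = 2. By the tower law, [Q(√253, √127) : Q] = 2 · 2 = 4.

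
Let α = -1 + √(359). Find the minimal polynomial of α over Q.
m_α(x) = x^2 + 2x - 358

From α + 1 = √(359), squaring gives (α + 1)^2 = 359, i.e. α^2 + 2α + 1 = 359, so α^2 + 2α - 358 = 0. The discriminant of x^2 + 2x - 358 is (2)^2 - 4·(-358) = 4 + 1432 = 1436, and 4·(359) is not a perfect square in Q since 359 is squarefree and ≠ 1. Hence x^2 + 2x - 358 is irreducible over Q and is the minimal polynomial of α.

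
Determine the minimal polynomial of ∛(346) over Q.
m_α(x) = x^3 - 346

α satisfies α^3 = 346, so x^3 - 346 annihilates α. By the rational root test, a rational root p/q (in lowest terms) of x^3 - 346 would satisfy p^3 = 346 q^3, forcing q = 1 and p^3 = 346; but 346 is not a perfect cube, contradiction. A monic cubic over Q with no rational root is irreducible (any nontrivial factorization would include a linear factor). Hence x^3 - 346 is the minimal polynomial of α, and in particular [Q(α):Q] = 3.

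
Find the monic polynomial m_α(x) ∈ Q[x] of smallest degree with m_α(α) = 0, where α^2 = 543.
m_α(x) = x^2 - 543

α satisfies α^2 - 543 = 0, so x^2 - 543 annihilates α. Since d = 543 is squarefree and ≠ 1, it is not a perfect square in Q, so x^2 - 543 has no rational root and is therefore irreducible over Q (a degree-2 polynomial over a field is irreducible iff it has no root). Hence m_α(x) = x^2 - 543.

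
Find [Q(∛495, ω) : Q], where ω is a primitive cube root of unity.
[Q(∛495, ω) : Q] = 6

[Q(∛495):Q] = 3 (min poly x^3 - 495, irreducible since 495 is not a perfect cube). [Q(ω):Q] = 2 (min poly x^2 + x + 1). Since Q(∛495) ⊂ R and ω ∉ R, we have ω ∉ Q(∛495), so x^2 + x + 1 remains irreducible over Q(∛495) and [Q(∛495, ω) : Q(∛495)] = 2. By the tower law, [Q(∛495, ω) : Q] = 3 · 2 = 6. (In fact Q(∛495, ω) is the splitting field of x^3 - 495 over Q.)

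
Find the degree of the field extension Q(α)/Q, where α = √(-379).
[Q(α):Q] = 2

[Q(α):Q] equals the degree of the minimal polynomial of α. Here α^2 = -379 and x^2 + 379 is irreducible (d = -379 is squarefree, ≠ 1, hence not a square), so deg(m_α) = 2. Thus [Q(α):Q] = 2.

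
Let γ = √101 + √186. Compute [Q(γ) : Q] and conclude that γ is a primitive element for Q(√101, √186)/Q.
[Q(γ) : Q] = 4 (equivalently, Q(γ) = Q(√101, √186))

Obviously Q(γ) ⊆ Q(√101, √186), and [Q(√101, √186):Q] = 4 (since 101, 186 are distinct squarefree integers > 1 with 18786 not a perfect square). To show equality we compute the minimal polynomial of γ. From γ = √101 + √186: γ^2 = 101 + 2√(18786) + 186 = 287 + 2√(18786), so γ^2 - 287 = 2√(18786); squaring, (γ^2 - 287)^2 = 4·18786, i.e. γ^4 - 574γ^2 + 82369 - 75144 = 0, i.e. γ^4 - 574γ^2 + 7225 = 0. So γ is a root of x^4 - 574x^2 + 7225. This polynomial is irreducible over Q: it has no rational root (each ±√101 ± √186 is irrational), and any factorization into two quadratics over Q would force √(18786) ∈ Q (pairing opposite roots) or √101, √186 ∈ Q (other pairings), all impossible. Hence [Q(γ):Q] = 4 = [Q(√101, √186):Q], so Q(γ) = Q(√101, √186).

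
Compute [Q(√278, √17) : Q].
[Q(√278, √17) : Q] = 4

[Q(√278):Q] = 2 (min poly x^2 - 278, irreducible since 278 is squarefree > 1). For the top step, suppose √17 ∈ Q(√278), say √17 = c + d√278 with c, d ∈ Q. Squaring: 17 = c^2 + 278d^2 + 2cd√278. Since √278 ∉ Q this forces 2cd = 0. If d = 0 then √17 = c ∈ Q, contradicting 17 squarefree > 1. If c = 0 then 17 = 278d^2, so 278·17 = (278d)^2 is a perfect square in Q — but 278·17 = 4726 is not a perfect square (since 278 and 17 are distinct squarefree integers). Contradiction. Hence √17 ∉ Q(√278), so x^2 - 17 stays irreducible over Q(√278) and [Q(√278, √17) : Q(√278)] = 2. By the tower law, [Q(√278, √17) : Q] = 2 · 2 = 4.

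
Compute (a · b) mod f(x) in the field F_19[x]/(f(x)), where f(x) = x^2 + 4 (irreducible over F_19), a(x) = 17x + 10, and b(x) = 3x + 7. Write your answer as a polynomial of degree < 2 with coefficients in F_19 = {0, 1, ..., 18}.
a · b ≡ 16x + 18 (mod f(x))

Multiply in F_19[x]: a(x)·b(x) = (17x + 10)·(3x + 7) = 13x^2 + 16x + 13. This has degree ≥ 2, so divide by f(x) over F_19: 13x^2 + 16x + 13 = (13)·(x^2 + 4) + (16x + 18). Hence a·b ≡ 16x + 18 (mod f). (F_19[x]/(f) is a field with 19^2 = 361 elements since f is irreducible of degree 2.)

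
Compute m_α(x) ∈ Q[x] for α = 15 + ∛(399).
m_α(x) = x^3 - 45x^2 + 675x - 3774

Set β = α - 15 = ∛(399), so β^3 = 399. Then (α - 15)^3 - 399 = 0, i.e. α is a root of g(x) = (x - 15)^3 - 399 = x^3 - 45x^2 + 675x - 3774. Since g(x) = h(x - 15) where h(x) = x^3 - 399, and h is irreducible over Q (because 399 is not a perfect cube, so h has no rational root, and a monic cubic with no rational root is irreducible), g is also irreducible (irreducibility is preserved under the substitution x → x - 15). Hence m_α(x) = x^3 - 45x^2 + 675x - 3774.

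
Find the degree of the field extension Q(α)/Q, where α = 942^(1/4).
[Q(α):Q] = 4

α is a root of x^4 - 942. By Eisenstein's criterion at the prime p = 2 (which divides the constant term 942 but p^2 = 4 does not, since 942 is squarefree), x^4 - 942 is irreducible over Q. Hence [Q(α):Q] = 4.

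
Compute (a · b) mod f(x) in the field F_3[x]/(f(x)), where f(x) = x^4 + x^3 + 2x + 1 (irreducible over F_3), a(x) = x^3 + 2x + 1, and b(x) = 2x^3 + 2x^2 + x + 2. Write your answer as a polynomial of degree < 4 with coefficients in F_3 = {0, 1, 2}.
a · b ≡ 2x^3 + 2x^2 + x (mod f(x))

Multiply in F_3[x]: a(x)·b(x) = (x^3 + 2x + 1)·(2x^3 + 2x^2 + x + 2) = 2x^6 + 2x^5 + 2x^4 + 2x^3 + x^2 + 2x + 2. This has degree ≥ 4, so divide by f(x) over F_3: 2x^6 + 2x^5 + 2x^4 + 2x^3 + x^2 + 2x + 2 = (2x^2 + 2)·(x^4 + x^3 + 2x + 1) + (2x^3 + 2x^2 + x). Hence a·b ≡ 2x^3 + 2x^2 + x (mod f). (F_3[x]/(f) is a field with 3^4 = 81 elements since f is irreducible of degree 4.)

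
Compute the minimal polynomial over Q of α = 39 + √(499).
m_α(x) = x^2 - 78x + 1022

From α - 39 = √(499), squaring gives (α - 39)^2 = 499, i.e. α^2 - 78α + 1521 = 499, so α^2 - 78α + 1022 = 0. The discriminant of x^2 - 78x + 1022 is (-78)^2 - 4·(1022) = 6084 - 4088 = 1996, and 4·(499) is not a perfect square in Q since 499 is squarefree and ≠ 1. Hence x^2 - 78x + 1022 is irreducible over Q and is the minimal polynomial of α.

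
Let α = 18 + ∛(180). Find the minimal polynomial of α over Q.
m_α(x) = x^3 - 54x^2 + 972x - 6012

Set β = α - 18 = ∛(180), so β^3 = 180. Then (α - 18)^3 - 180 = 0, i.e. α is a root of g(x) = (x - 18)^3 - 180 = x^3 - 54x^2 + 972x - 6012. Since g(x) = h(x - 18) where h(x) = x^3 - 180, and h is irreducible over Q (because 180 is not a perfect cube, so h has no rational root, and a monic cubic with no rational root is irreducible), g is also irreducible (irreducibility is preserved under the substitution x → x - 18). Hence m_α(x) = x^3 - 54x^2 + 972x - 6012.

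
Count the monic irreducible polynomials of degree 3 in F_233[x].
There are 4216368 monic irreducible polynomials of degree 3 over F_233

Each element of F_{233^3} that lies in no proper subfield is a root of exactly one monic irreducible of degree 3 over F_233, and each such polynomial has 3 distinct roots in F_{233^3}. By Möbius inversion the count is N_233(3) = (1/3) Σ_{d|3} μ(3/d) · 233^d = (1/3)(μ(3)·233^1 + μ(1)·233^3) = 12649104/3 = 4216368.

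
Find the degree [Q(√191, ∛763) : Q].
[Q(√191, ∛763) : Q] = 6

Let L = Q(√191, ∛763). Since Q(√191) ⊂ L and [Q(√191):Q] = 2, the tower law gives 2 | [L:Q]. Likewise Q(∛763) ⊂ L with [Q(∛763):Q] = 3 (because 763 is not a perfect cube), so 3 | [L:Q]. As gcd(2,3) = 1, [L:Q] is divisible by 6. Conversely L is generated over Q by √191 and ∛763, so [L:Q] ≤ 2·3 = 6. Therefore [Q(√191, ∛763) : Q] = 6.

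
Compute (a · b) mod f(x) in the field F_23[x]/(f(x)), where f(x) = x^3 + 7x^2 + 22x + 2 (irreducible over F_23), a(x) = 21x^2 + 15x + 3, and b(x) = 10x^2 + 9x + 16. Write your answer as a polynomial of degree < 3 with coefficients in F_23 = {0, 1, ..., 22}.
a · b ≡ 3x^2 + 4x + 10 (mod f(x))

Multiply in F_23[x]: a(x)·b(x) = (21x^2 + 15x + 3)·(10x^2 + 9x + 16) = 3x^4 + 17x^3 + 18x^2 + 14x + 2. This has degree ≥ 3, so divide by f(x) over F_23: 3x^4 + 17x^3 + 18x^2 + 14x + 2 = (3x + 19)·(x^3 + 7x^2 + 22x + 2) + (3x^2 + 4x + 10). Hence a·b ≡ 3x^2 + 4x + 10 (mod f). (F_23[x]/(f) is a field with 23^3 = 12167 elements since f is irreducible of degree 3.)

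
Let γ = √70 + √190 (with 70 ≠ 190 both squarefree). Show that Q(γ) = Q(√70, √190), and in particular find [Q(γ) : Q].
[Q(γ) : Q] = 4 (equivalently, Q(γ) = Q(√70, √190))

Obviously Q(γ) ⊆ Q(√70, √190), and [Q(√70, √190):Q] = 4 (since 70, 190 are distinct squarefree integers > 1 with 13300 not a perfect square). To show equality we compute the minimal polynomial of γ. From γ = √70 + √190: γ^2 = 70 + 2√(13300) + 190 = 260 + 2√(13300), so γ^2 - 260 = 2√(13300); squaring, (γ^2 - 260)^2 = 4·13300, i.e. γ^4 - 520γ^2 + 67600 - 53200 = 0, i.e. γ^4 - 520γ^2 + 14400 = 0. So γ is a root of x^4 - 520x^2 + 14400. This polynomial is irreducible over Q: it has no rational root (each ±√70 ± √190 is irrational), and any factorization into two quadratics over Q would force √(13300) ∈ Q (pairing opposite roots) or √70, √190 ∈ Q (other pairings), all impossible. Hence [Q(γ):Q] = 4 = [Q(√70, √190):Q], so Q(γ) = Q(√70, √190).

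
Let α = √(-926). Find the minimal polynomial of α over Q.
m_α(x) = x^2 + 926

α satisfies α^2 + 926 = 0, so x^2 + 926 annihilates α. Since d = -926 is squarefree and ≠ 1, it is not a perfect square in Q, so x^2 + 926 has no rational root and is therefore irreducible over Q (a degree-2 polynomial over a field is irreducible iff it has no root). Hence m_α(x) = x^2 + 926.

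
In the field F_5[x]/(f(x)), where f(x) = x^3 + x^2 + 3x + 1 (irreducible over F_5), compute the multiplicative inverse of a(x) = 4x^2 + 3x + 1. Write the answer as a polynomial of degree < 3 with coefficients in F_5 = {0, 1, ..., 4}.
a(x)^(-1) ≡ x^2 + x + 4 (mod f(x))

Since f is irreducible over F_5, F_5[x]/(f) is a field and a(x) ≠ 0 has an inverse. Apply the extended Euclidean algorithm to f(x) and a(x) in F_5[x]: f(x) = (4x + 1)·a(x) + (x);  a(x) = (4x + 3)·(x) + (1). The last nonzero remainder is the constant 1 = gcd(f, a) in F_5. Back-substituting through the division chain expresses 1 = s(x)·a(x) + t(x)·f(x) with s(x) ≡ x^2 + x + 4 (mod f), so a(x)^(-1) ≡ s(x) = x^2 + x + 4 (mod f). Check: (4x^2 + 3x + 1)·(x^2 + x + 4) = 4x^4 + 2x^3 + 3x + 4 ≡ 1 (mod x^3 + x^2 + 3x + 1).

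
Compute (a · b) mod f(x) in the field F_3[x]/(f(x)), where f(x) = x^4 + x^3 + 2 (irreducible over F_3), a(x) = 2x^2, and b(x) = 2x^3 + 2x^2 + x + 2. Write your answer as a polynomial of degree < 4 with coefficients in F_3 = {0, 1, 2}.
a · b ≡ 2x^3 + x^2 + x (mod f(x))

Multiply in F_3[x]: a(x)·b(x) = (2x^2)·(2x^3 + 2x^2 + x + 2) = x^5 + x^4 + 2x^3 + x^2. This has degree ≥ 4, so divide by f(x) over F_3: x^5 + x^4 + 2x^3 + x^2 = (x)·(x^4 + x^3 + 2) + (2x^3 + x^2 + x). Hence a·b ≡ 2x^3 + x^2 + x (mod f). (F_3[x]/(f) is a field with 3^4 = 81 elements since f is irreducible of degree 4.)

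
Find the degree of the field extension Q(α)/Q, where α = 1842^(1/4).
[Q(α):Q] = 4

α is a root of x^4 - 1842. By Eisenstein's criterion at the prime p = 2 (which divides the constant term 1842 but p^2 = 4 does not, since 1842 is squarefree), x^4 - 1842 is irreducible over Q. Hence [Q(α):Q] = 4.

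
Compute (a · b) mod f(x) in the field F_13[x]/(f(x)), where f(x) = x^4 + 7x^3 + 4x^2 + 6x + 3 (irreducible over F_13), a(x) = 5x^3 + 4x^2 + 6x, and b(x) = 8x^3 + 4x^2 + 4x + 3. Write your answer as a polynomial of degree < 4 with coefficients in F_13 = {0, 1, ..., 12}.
a · b ≡ 6x^3 + x^2 + 6x + 3 (mod f(x))

Multiply in F_13[x]: a(x)·b(x) = (5x^3 + 4x^2 + 6x)·(8x^3 + 4x^2 + 4x + 3) = x^6 + 6x^4 + 3x^3 + 10x^2 + 5x. This has degree ≥ 4, so divide by f(x) over F_13: x^6 + 6x^4 + 3x^3 + 10x^2 + 5x = (x^2 + 6x + 12)·(x^4 + 7x^3 + 4x^2 + 6x + 3) + (6x^3 + x^2 + 6x + 3). Hence a·b ≡ 6x^3 + x^2 + 6x + 3 (mod f). (F_13[x]/(f) is a field with 13^4 = 28561 elements since f is irreducible of degree 4.)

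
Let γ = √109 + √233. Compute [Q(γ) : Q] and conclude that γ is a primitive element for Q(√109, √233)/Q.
[Q(γ) : Q] = 4 (equivalently, Q(γ) = Q(√109, √233))

Obviously Q(γ) ⊆ Q(√109, √233), and [Q(√109, √233):Q] = 4 (since 109, 233 are distinct squarefree integers > 1 with 25397 not a perfect square). To show equality we compute the minimal polynomial of γ. From γ = √109 + √233: γ^2 = 109 + 2√(25397) + 233 = 342 + 2√(25397), so γ^2 - 342 = 2√(25397); squaring, (γ^2 - 342)^2 = 4·25397, i.e. γ^4 - 684γ^2 + 116964 - 101588 = 0, i.e. γ^4 - 684γ^2 + 15376 = 0. So γ is a root of x^4 - 684x^2 + 15376. This polynomial is irreducible over Q: it has no rational root (each ±√109 ± √233 is irrational), and any factorization into two quadratics over Q would force √(25397) ∈ Q (pairing opposite roots) or √109, √233 ∈ Q (other pairings), all impossible. Hence [Q(γ):Q] = 4 = [Q(√109, √233):Q], so Q(γ) = Q(√109, √233).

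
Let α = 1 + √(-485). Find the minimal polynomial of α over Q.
m_α(x) = x^2 - 2x + 486

From α - 1 = √(-485), squaring gives (α - 1)^2 = -485, i.e. α^2 - 2α + 1 = -485, so α^2 - 2α + 486 = 0. The discriminant of x^2 - 2x + 486 is (-2)^2 - 4·(486) = 4 - 1944 = -1940, and 4·(-485) is not a perfect square in Q since -485 is squarefree and ≠ 1. Hence x^2 - 2x + 486 is irreducible over Q and is the minimal polynomial of α.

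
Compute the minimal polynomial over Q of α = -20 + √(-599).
m_α(x) = x^2 + 40x + 999

From α + 20 = √(-599), squaring gives (α + 20)^2 = -599, i.e. α^2 + 40α + 400 = -599, so α^2 + 40α + 999 = 0. The discriminant of x^2 + 40x + 999 is (40)^2 - 4·(999) = 1600 - 3996 = -2396, and 4·(-599) is not a perfect square in Q since -599 is squarefree and ≠ 1. Hence x^2 + 40x + 999 is irreducible over Q and is the minimal polynomial of α.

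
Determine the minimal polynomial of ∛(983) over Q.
m_α(x) = x^3 - 983

α satisfies α^3 = 983, so x^3 - 983 annihilates α. By the rational root test, a rational root p/q (in lowest terms) of x^3 - 983 would satisfy p^3 = 983 q^3, forcing q = 1 and p^3 = 983; but 983 is not a perfect cube, contradiction. A monic cubic over Q with no rational root is irreducible (any nontrivial factorization would include a linear factor). Hence x^3 - 983 is the minimal polynomial of α, and in particular [Q(α):Q] = 3.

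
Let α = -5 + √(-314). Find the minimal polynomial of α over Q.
m_α(x) = x^2 + 10x + 339

From α + 5 = √(-314), squaring gives (α + 5)^2 = -314, i.e. α^2 + 10α + 25 = -314, so α^2 + 10α + 339 = 0. The discriminant of x^2 + 10x + 339 is (10)^2 - 4·(339) = 100 - 1356 = -1256, and 4·(-314) is not a perfect square in Q since -314 is squarefree and ≠ 1. Hence x^2 + 10x + 339 is irreducible over Q and is the minimal polynomial of α.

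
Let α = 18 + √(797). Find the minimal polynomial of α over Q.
m_α(x) = x^2 - 36x - 473

From α - 18 = √(797), squaring gives (α - 18)^2 = 797, i.e. α^2 - 36α + 324 = 797, so α^2 - 36α - 473 = 0. The discriminant of x^2 - 36x - 473 is (-36)^2 - 4·(-473) = 1296 + 1892 = 3188, and 4·(797) is not a perfect square in Q since 797 is squarefree and ≠ 1. Hence x^2 - 36x - 473 is irreducible over Q and is the minimal polynomial of α.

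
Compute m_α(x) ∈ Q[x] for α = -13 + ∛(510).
m_α(x) = x^3 + 39x^2 + 507x + 1687

Set β = α + 13 = ∛(510), so β^3 = 510. Then (α + 13)^3 - 510 = 0, i.e. α is a root of g(x) = (x + 13)^3 - 510 = x^3 + 39x^2 + 507x + 1687. Since g(x) = h(x + 13) where h(x) = x^3 - 510, and h is irreducible over Q (because 510 is not a perfect cube, so h has no rational root, and a monic cubic with no rational root is irreducible), g is also irreducible (irreducibility is preserved under the substitution x → x + 13). Hence m_α(x) = x^3 + 39x^2 + 507x + 1687.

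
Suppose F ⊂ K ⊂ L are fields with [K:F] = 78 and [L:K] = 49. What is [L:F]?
[L:F] = 3822

The tower law says that for any tower of field extensions F ⊂ K ⊂ L with finite degrees, [L:F] = [L:K] · [K:F]. Here this gives [L:F] = 49 · 78 = 3822.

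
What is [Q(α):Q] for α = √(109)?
[Q(α):Q] = 2

[Q(α):Q] equals the degree of the minimal polynomial of α. Here α^2 = 109 and x^2 - 109 is irreducible (d = 109 is squarefree, ≠ 1, hence not a square), so deg(m_α) = 2. Thus [Q(α):Q] = 2.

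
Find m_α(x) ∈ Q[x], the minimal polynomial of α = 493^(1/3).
m_α(x) = x^3 - 493

α satisfies α^3 = 493, so x^3 - 493 annihilates α. By the rational root test, a rational root p/q (in lowest terms) of x^3 - 493 would satisfy p^3 = 493 q^3, forcing q = 1 and p^3 = 493; but 493 is not a perfect cube, contradiction. A monic cubic over Q with no rational root is irreducible (any nontrivial factorization would include a linear factor). Hence x^3 - 493 is the minimal polynomial of α, and in particular [Q(α):Q] = 3.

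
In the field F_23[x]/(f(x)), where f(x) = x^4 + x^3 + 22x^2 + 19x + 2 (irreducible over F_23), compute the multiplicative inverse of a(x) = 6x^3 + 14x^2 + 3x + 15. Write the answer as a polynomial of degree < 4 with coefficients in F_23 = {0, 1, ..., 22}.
a(x)^(-1) ≡ 22x^2 + 16x + 21 (mod f(x))

Since f is irreducible over F_23, F_23[x]/(f) is a field and a(x) ≠ 0 has an inverse. Apply the extended Euclidean algorithm to f(x) and a(x) in F_23[x]: f(x) = (4x + 10)·a(x) + (8x^2 + 21x + 13);  a(x) = (18x + 12)·(8x^2 + 21x + 13) + (20). The last nonzero remainder is the constant 20 = gcd(f, a) in F_23. Back-substituting through the division chain expresses 20 = s(x)·a(x) + t(x)·f(x) with s(x) ≡ 3x^2 + 21x + 6 (mod f), so (3x^2 + 21x + 6)·a(x) ≡ 20 (mod f). Multiplying by 20^(-1) ≡ 15 in F_23 gives a(x)^(-1) ≡ 15·(3x^2 + 21x + 6) ≡ 22x^2 + 16x + 21 (mod f). Check: (6x^3 + 14x^2 + 3x + 15)·(22x^2 + 16x + 21) = 17x^5 + 13x^4 + 2x^3 + 5x^2 + 4x + 16 ≡ 1 (mod x^4 + x^3 + 22x^2 + 19x + 2).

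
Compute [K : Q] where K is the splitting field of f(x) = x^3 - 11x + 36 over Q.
[K : Q] = 6

By the rational root test, any rational root of the monic integer polynomial f(x) = x^3 - 11x + 36 must be an integer dividing the constant term 36, i.e. one of ±{1, 2, 3, 4, 6, 9, 12, 18, 36}. Evaluating: f(1) = 26, f(-1) = 46, f(2) = 22, f(-2) = 50, f(3) = 30, f(-3) = 42, f(4) = 56, f(-4) = 16, f(6) = 186, f(-6) = -114, f(9) = 666, f(-9) = -594, f(12) = 1632, f(-12) = -1560, f(18) = 5670, f(-18) = -5598, f(36) = 46296, f(-36) = -46224; none is 0, so f has no rational root and is therefore irreducible over Q (a cubic with no linear factor over a field is irreducible). For an irreducible cubic, the Galois group is A_3 or S_3 according as the discriminant disc(f) = -4a^3 - 27b^2 = -4·(-11)^3 - 27·(36)^2 = -29668 is or is not a square in Q. Here disc(f) = -29668 is not a perfect square in Q, so the Galois group of f over Q is not contained in A_3 and must be all of S_3. The splitting field has degree |S_3| = 6 over Q, so [K : Q] = 6.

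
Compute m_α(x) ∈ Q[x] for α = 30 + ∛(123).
m_α(x) = x^3 - 90x^2 + 2700x - 27123

Set β = α - 30 = ∛(123), so β^3 = 123. Then (α - 30)^3 - 123 = 0, i.e. α is a root of g(x) = (x - 30)^3 - 123 = x^3 - 90x^2 + 2700x - 27123. Since g(x) = h(x - 30) where h(x) = x^3 - 123, and h is irreducible over Q (because 123 is not a perfect cube, so h has no rational root, and a monic cubic with no rational root is irreducible), g is also irreducible (irreducibility is preserved under the substitution x → x - 30). Hence m_α(x) = x^3 - 90x^2 + 2700x - 27123.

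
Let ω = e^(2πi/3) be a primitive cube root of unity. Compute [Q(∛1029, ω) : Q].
[Q(∛1029, ω) : Q] = 6

[Q(∛1029):Q] = 3 (min poly x^3 - 1029, irreducible since 1029 is not a perfect cube). [Q(ω):Q] = 2 (min poly x^2 + x + 1). Since Q(∛1029) ⊂ R and ω ∉ R, we have ω ∉ Q(∛1029), so x^2 + x + 1 remains irreducible over Q(∛1029) and [Q(∛1029, ω) : Q(∛1029)] = 2. By the tower law, [Q(∛1029, ω) : Q] = 3 · 2 = 6. (In fact Q(∛1029, ω) is the splitting field of x^3 - 1029 over Q.)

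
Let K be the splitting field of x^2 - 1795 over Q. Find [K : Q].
[K : Q] = 2

f(x) = x^2 - 1795 factors as (x - √1795)(x + √1795). The splitting field is K = Q(√1795). Since 1795 is squarefree and > 1, it is not a perfect square, so x^2 - 1795 is irreducible over Q and [Q(√1795) : Q] = 2. Hence [K : Q] = 2.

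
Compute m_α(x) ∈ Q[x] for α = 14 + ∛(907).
m_α(x) = x^3 - 42x^2 + 588x - 3651

Set β = α - 14 = ∛(907), so β^3 = 907. Then (α - 14)^3 - 907 = 0, i.e. α is a root of g(x) = (x - 14)^3 - 907 = x^3 - 42x^2 + 588x - 3651. Since g(x) = h(x - 14) where h(x) = x^3 - 907, and h is irreducible over Q (because 907 is not a perfect cube, so h has no rational root, and a monic cubic with no rational root is irreducible), g is also irreducible (irreducibility is preserved under the substitution x → x - 14). Hence m_α(x) = x^3 - 42x^2 + 588x - 3651.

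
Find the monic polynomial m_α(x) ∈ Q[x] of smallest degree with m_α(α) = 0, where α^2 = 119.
m_α(x) = x^2 - 119

α satisfies α^2 - 119 = 0, so x^2 - 119 annihilates α. Since d = 119 is squarefree and ≠ 1, it is not a perfect square in Q, so x^2 - 119 has no rational root and is therefore irreducible over Q (a degree-2 polynomial over a field is irreducible iff it has no root). Hence m_α(x) = x^2 - 119.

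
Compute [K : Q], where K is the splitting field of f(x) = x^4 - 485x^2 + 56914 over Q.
[K : Q] = 4

Solving the quadratic in x^2: x^2 = (485 ± √(485^2 - 4·56914))/2 = (485 ± √7569)/2 = (485 ± 87)/2, giving x^2 = 286 or x^2 = 199. So f(x) = (x^2 - 286)(x^2 - 199) and the roots of f are ±√286, ±√199. Hence the splitting field is K = Q(√286, √199). Since 286 and 199 are distinct squarefree integers > 1, their product 56914 is not a perfect square, so √199 ∉ Q(√286). By the tower law [K:Q] = [Q(√286,√199):Q(√286)] · [Q(√286):Q] = 2 · 2 = 4.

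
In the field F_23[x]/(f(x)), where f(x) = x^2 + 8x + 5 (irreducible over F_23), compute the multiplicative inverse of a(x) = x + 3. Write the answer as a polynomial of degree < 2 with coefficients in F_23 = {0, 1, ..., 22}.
a(x)^(-1) ≡ 7x + 12 (mod f(x))

Since f is irreducible over F_23, F_23[x]/(f) is a field and a(x) ≠ 0 has an inverse. Apply the extended Euclidean algorithm to f(x) and a(x) in F_23[x]: f(x) = (x + 5)·a(x) + (13). The last nonzero remainder is the constant 13 = gcd(f, a) in F_23. Back-substituting through the division chain expresses 13 = s(x)·a(x) + t(x)·f(x) with s(x) ≡ 22x + 18 (mod f), so (22x + 18)·a(x) ≡ 13 (mod f). Multiplying by 13^(-1) ≡ 16 in F_23 gives a(x)^(-1) ≡ 16·(22x + 18) ≡ 7x + 12 (mod f). Check: (x + 3)·(7x + 12) = 7x^2 + 10x + 13 ≡ 1 (mod x^2 + 8x + 5).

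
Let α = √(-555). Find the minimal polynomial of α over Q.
m_α(x) = x^2 + 555

α satisfies α^2 + 555 = 0, so x^2 + 555 annihilates α. Since d = -555 is squarefree and ≠ 1, it is not a perfect square in Q, so x^2 + 555 has no rational root and is therefore irreducible over Q (a degree-2 polynomial over a field is irreducible iff it has no root). Hence m_α(x) = x^2 + 555.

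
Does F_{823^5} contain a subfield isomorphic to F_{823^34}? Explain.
No: F_{823^34} is not a subfield of F_{823^5}

F_{p^m} embeds in F_{p^n} iff m | n. Here 34 ∤ 5 (since 5 = 0·34 + 5 with remainder 5 ≠ 0), so F_{823^34} is not a subfield of F_{823^5}. Equivalently: if it were, the tower law would give 34 = [F_{823^34}:F_823] dividing [F_{823^5}:F_823] = 5, contradiction.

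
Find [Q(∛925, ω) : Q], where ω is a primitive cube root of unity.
[Q(∛925, ω) : Q] = 6

[Q(∛925):Q] = 3 (min poly x^3 - 925, irreducible since 925 is not a perfect cube). [Q(ω):Q] = 2 (min poly x^2 + x + 1). Since Q(∛925) ⊂ R and ω ∉ R, we have ω ∉ Q(∛925), so x^2 + x + 1 remains irreducible over Q(∛925) and [Q(∛925, ω) : Q(∛925)] = 2. By the tower law, [Q(∛925, ω) : Q] = 3 · 2 = 6. (In fact Q(∛925, ω) is the splitting field of x^3 - 925 over Q.)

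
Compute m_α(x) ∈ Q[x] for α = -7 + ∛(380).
m_α(x) = x^3 + 21x^2 + 147x - 37

Set β = α + 7 = ∛(380), so β^3 = 380. Then (α + 7)^3 - 380 = 0, i.e. α is a root of g(x) = (x + 7)^3 - 380 = x^3 + 21x^2 + 147x - 37. Since g(x) = h(x + 7) where h(x) = x^3 - 380, and h is irreducible over Q (because 380 is not a perfect cube, so h has no rational root, and a monic cubic with no rational root is irreducible), g is also irreducible (irreducibility is preserved under the substitution x → x + 7). Hence m_α(x) = x^3 + 21x^2 + 147x - 37.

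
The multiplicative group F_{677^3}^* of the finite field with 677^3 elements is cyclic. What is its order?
|F_{677^3}^*| = 310288732

F_{677^3} has 677^3 = 310288733 elements; its multiplicative group consists of all nonzero elements, so |F_{677^3}^*| = 310288733 - 1 = 310288732. (It is cyclic since any finite subgroup of the multiplicative group of a field is cyclic.)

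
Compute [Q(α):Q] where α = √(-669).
[Q(α):Q] = 2

[Q(α):Q] equals the degree of the minimal polynomial of α. Here α^2 = -669 and x^2 + 669 is irreducible (d = -669 is squarefree, ≠ 1, hence not a square), so deg(m_α) = 2. Thus [Q(α):Q] = 2.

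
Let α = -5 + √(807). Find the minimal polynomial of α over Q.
m_α(x) = x^2 + 10x - 782

From α + 5 = √(807), squaring gives (α + 5)^2 = 807, i.e. α^2 + 10α + 25 = 807, so α^2 + 10α - 782 = 0. The discriminant of x^2 + 10x - 782 is (10)^2 - 4·(-782) = 100 + 3128 = 3228, and 4·(807) is not a perfect square in Q since 807 is squarefree and ≠ 1. Hence x^2 + 10x - 782 is irreducible over Q and is the minimal polynomial of α.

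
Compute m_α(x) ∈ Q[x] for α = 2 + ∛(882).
m_α(x) = x^3 - 6x^2 + 12x - 890

Set β = α - 2 = ∛(882), so β^3 = 882. Then (α - 2)^3 - 882 = 0, i.e. α is a root of g(x) = (x - 2)^3 - 882 = x^3 - 6x^2 + 12x - 890. Since g(x) = h(x - 2) where h(x) = x^3 - 882, and h is irreducible over Q (because 882 is not a perfect cube, so h has no rational root, and a monic cubic with no rational root is irreducible), g is also irreducible (irreducibility is preserved under the substitution x → x - 2). Hence m_α(x) = x^3 - 6x^2 + 12x - 890.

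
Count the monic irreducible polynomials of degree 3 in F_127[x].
There are 682752 monic irreducible polynomials of degree 3 over F_127

Each element of F_{127^3} that lies in no proper subfield is a root of exactly one monic irreducible of degree 3 over F_127, and each such polynomial has 3 distinct roots in F_{127^3}. By Möbius inversion the count is N_127(3) = (1/3) Σ_{d|3} μ(3/d) · 127^d = (1/3)(μ(3)·127^1 + μ(1)·127^3) = 2048256/3 = 682752.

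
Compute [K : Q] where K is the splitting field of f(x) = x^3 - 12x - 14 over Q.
[K : Q] = 6

By the rational root test, any rational root of the monic integer polynomial f(x) = x^3 - 12x - 14 must be an integer dividing the constant term -14, i.e. one of ±{1, 2, 7, 14}. Evaluating: f(1) = -25, f(-1) = -3, f(2) = -30, f(-2) = 2, f(7) = 245, f(-7) = -273, f(14) = 2562, f(-14) = -2590; none is 0, so f has no rational root and is therefore irreducible over Q (a cubic with no linear factor over a field is irreducible). For an irreducible cubic, the Galois group is A_3 or S_3 according as the discriminant disc(f) = -4a^3 - 27b^2 = -4·(-12)^3 - 27·(-14)^2 = 1620 is or is not a square in Q. Here disc(f) = 1620 is not a perfect square in Q, so the Galois group of f over Q is not contained in A_3 and must be all of S_3. The splitting field has degree |S_3| = 6 over Q, so [K : Q] = 6.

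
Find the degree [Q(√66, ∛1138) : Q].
[Q(√66, ∛1138) : Q] = 6

Let L = Q(√66, ∛1138). Since Q(√66) ⊂ L and [Q(√66):Q] = 2, the tower law gives 2 | [L:Q]. Likewise Q(∛1138) ⊂ L with [Q(∛1138):Q] = 3 (because 1138 is not a perfect cube), so 3 | [L:Q]. As gcd(2,3) = 1, [L:Q] is divisible by 6. Conversely L is generated over Q by √66 and ∛1138, so [L:Q] ≤ 2·3 = 6. Therefore [Q(√66, ∛1138) : Q] = 6.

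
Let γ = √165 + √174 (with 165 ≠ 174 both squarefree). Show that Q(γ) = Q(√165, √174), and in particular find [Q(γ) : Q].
[Q(γ) : Q] = 4 (equivalently, Q(γ) = Q(√165, √174))

Obviously Q(γ) ⊆ Q(√165, √174), and [Q(√165, √174):Q] = 4 (since 165, 174 are distinct squarefree integers > 1 with 28710 not a perfect square). To show equality we compute the minimal polynomial of γ. From γ = √165 + √174: γ^2 = 165 + 2√(28710) + 174 = 339 + 2√(28710), so γ^2 - 339 = 2√(28710); squaring, (γ^2 - 339)^2 = 4·28710, i.e. γ^4 - 678γ^2 + 114921 - 114840 = 0, i.e. γ^4 - 678γ^2 + 81 = 0. So γ is a root of x^4 - 678x^2 + 81. This polynomial is irreducible over Q: it has no rational root (each ±√165 ± √174 is irrational), and any factorization into two quadratics over Q would force √(28710) ∈ Q (pairing opposite roots) or √165, √174 ∈ Q (other pairings), all impossible. Hence [Q(γ):Q] = 4 = [Q(√165, √174):Q], so Q(γ) = Q(√165, √174).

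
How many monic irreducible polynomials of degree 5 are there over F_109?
There are 3077247888 monic irreducible polynomials of degree 5 over F_109

Each element of F_{109^5} that lies in no proper subfield is a root of exactly one monic irreducible of degree 5 over F_109, and each such polynomial has 5 distinct roots in F_{109^5}. By Möbius inversion the count is N_109(5) = (1/5) Σ_{d|5} μ(5/d) · 109^d = (1/5)(μ(5)·109^1 + μ(1)·109^5) = 15386239440/5 = 3077247888.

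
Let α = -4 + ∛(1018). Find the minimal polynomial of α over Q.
m_α(x) = x^3 + 12x^2 + 48x - 954

Set β = α + 4 = ∛(1018), so β^3 = 1018. Then (α + 4)^3 - 1018 = 0, i.e. α is a root of g(x) = (x + 4)^3 - 1018 = x^3 + 12x^2 + 48x - 954. Since g(x) = h(x + 4) where h(x) = x^3 - 1018, and h is irreducible over Q (because 1018 is not a perfect cube, so h has no rational root, and a monic cubic with no rational root is irreducible), g is also irreducible (irreducibility is preserved under the substitution x → x + 4). Hence m_α(x) = x^3 + 12x^2 + 48x - 954.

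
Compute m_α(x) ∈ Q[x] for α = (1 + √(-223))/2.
m_α(x) = x^2 - x + 56

From 2α - 1 = √(-223), squaring gives (2α - 1)^2 = -223, i.e. 4α^2 - 4α + 1 = -223, so α^2 - α + (1 + 223)/4 = 0. Since -223 ≡ 1 (mod 4), (1 + 223)/4 = 56 ∈ Z. The polynomial x^2 - x + 56 has discriminant 1 - 4·(56) = -223, which is not a perfect square in Q (d = -223 is squarefree and ≠ 1), so x^2 - x + 56 is irreducible over Q. It is the minimal polynomial of α.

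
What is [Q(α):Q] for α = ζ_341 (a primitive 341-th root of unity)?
[Q(α):Q] = 300

The minimal polynomial of ζ_341 over Q is the 341-th cyclotomic polynomial Φ_341(x), which is irreducible over Q and has degree φ(341) = 300. Hence [Q(α):Q] = φ(341) = 300.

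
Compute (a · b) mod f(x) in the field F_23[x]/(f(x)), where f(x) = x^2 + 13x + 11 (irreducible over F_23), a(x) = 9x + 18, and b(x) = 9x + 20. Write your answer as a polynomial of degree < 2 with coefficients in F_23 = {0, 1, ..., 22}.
a · b ≡ 2x + 21 (mod f(x))

Multiply in F_23[x]: a(x)·b(x) = (9x + 18)·(9x + 20) = 12x^2 + 20x + 15. This has degree ≥ 2, so divide by f(x) over F_23: 12x^2 + 20x + 15 = (12)·(x^2 + 13x + 11) + (2x + 21). Hence a·b ≡ 2x + 21 (mod f). (F_23[x]/(f) is a field with 23^2 = 529 elements since f is irreducible of degree 2.)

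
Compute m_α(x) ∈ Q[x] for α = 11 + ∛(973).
m_α(x) = x^3 - 33x^2 + 363x - 2304

Set β = α - 11 = ∛(973), so β^3 = 973. Then (α - 11)^3 - 973 = 0, i.e. α is a root of g(x) = (x - 11)^3 - 973 = x^3 - 33x^2 + 363x - 2304. Since g(x) = h(x - 11) where h(x) = x^3 - 973, and h is irreducible over Q (because 973 is not a perfect cube, so h has no rational root, and a monic cubic with no rational root is irreducible), g is also irreducible (irreducibility is preserved under the substitution x → x - 11). Hence m_α(x) = x^3 - 33x^2 + 363x - 2304.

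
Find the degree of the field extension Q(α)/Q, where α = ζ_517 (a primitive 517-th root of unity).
[Q(α):Q] = 460

The minimal polynomial of ζ_517 over Q is the 517-th cyclotomic polynomial Φ_517(x), which is irreducible over Q and has degree φ(517) = 460. Hence [Q(α):Q] = φ(517) = 460.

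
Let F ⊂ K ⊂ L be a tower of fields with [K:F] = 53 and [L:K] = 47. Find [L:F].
[L:F] = 2491

The tower law says that for any tower of field extensions F ⊂ K ⊂ L with finite degrees, [L:F] = [L:K] · [K:F]. Here this gives [L:F] = 47 · 53 = 2491.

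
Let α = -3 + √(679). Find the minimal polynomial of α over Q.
m_α(x) = x^2 + 6x - 670

From α + 3 = √(679), squaring gives (α + 3)^2 = 679, i.e. α^2 + 6α + 9 = 679, so α^2 + 6α - 670 = 0. The discriminant of x^2 + 6x - 670 is (6)^2 - 4·(-670) = 36 + 2680 = 2716, and 4·(679) is not a perfect square in Q since 679 is squarefree and ≠ 1. Hence x^2 + 6x - 670 is irreducible over Q and is the minimal polynomial of α.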